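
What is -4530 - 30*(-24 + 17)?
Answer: -4320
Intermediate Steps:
-4530 - 30*(-24 + 17) = -4530 - 30*(-7) = -4530 - 1*(-210) = -4530 + 210 = -4320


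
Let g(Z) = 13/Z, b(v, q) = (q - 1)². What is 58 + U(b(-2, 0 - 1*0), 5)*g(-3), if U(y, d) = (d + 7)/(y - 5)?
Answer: 71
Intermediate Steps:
b(v, q) = (-1 + q)²
U(y, d) = (7 + d)/(-5 + y)
58 + U(b(-2, 0 - 1*0), 5)*g(-3) = 58 + ((7 + 5)/(-5 + (-1 + (0 - 1*0))²))*(13/(-3)) = 58 + (12/(-5 + (-1 + (0 + 0))²))*(13*(-⅓)) = 58 + (12/(-5 + (-1 + 0)²))*(-13/3) = 58 + (12/(-5 + (-1)²))*(-13/3) = 58 + (12/(-5 + 1))*(-13/3) = 58 + (12/(-4))*(-13/3) = 58 - ¼*12*(-13/3) = 58 - 3*(-13/3) = 58 + 13 = 71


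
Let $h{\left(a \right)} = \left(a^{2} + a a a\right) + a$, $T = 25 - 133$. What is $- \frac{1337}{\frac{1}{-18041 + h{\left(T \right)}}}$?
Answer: $1692905389$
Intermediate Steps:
$T = -108$
$h{\left(a \right)} = a + a^{2} + a^{3}$ ($h{\left(a \right)} = \left(a^{2} + a^{2} a\right) + a = \left(a^{2} + a^{3}\right) + a = a + a^{2} + a^{3}$)
$- \frac{1337}{\frac{1}{-18041 + h{\left(T \right)}}} = - \frac{1337}{\frac{1}{-18041 - 108 \left(1 - 108 + \left(-108\right)^{2}\right)}} = - \frac{1337}{\frac{1}{-18041 - 108 \left(1 - 108 + 11664\right)}} = - \frac{1337}{\frac{1}{-18041 - 1248156}} = - \frac{1337}{\frac{1}{-1266197}} = - \frac{1337}{- \frac{1}{1266197}} = \left(-1337\right) \left(-1266197\right) = 1692905389$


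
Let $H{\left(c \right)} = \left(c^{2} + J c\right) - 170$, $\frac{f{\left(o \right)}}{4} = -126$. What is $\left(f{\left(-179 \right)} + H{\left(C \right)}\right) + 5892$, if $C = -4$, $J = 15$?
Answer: $5174$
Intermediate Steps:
$f{\left(o \right)} = -504$ ($f{\left(o \right)} = 4 \left(-126\right) = -504$)
$H{\left(c \right)} = -170 + c^{2} + 15 c$ ($H{\left(c \right)} = \left(c^{2} + 15 c\right) - 170 = -170 + c^{2} + 15 c$)
$\left(f{\left(-179 \right)} + H{\left(C \right)}\right) + 5892 = \left(-504 + \left(-170 + \left(-4\right)^{2} + 15 \left(-4\right)\right)\right) + 5892 = \left(-504 - 214\right) + 5892 = -718 + 5892 = 5174$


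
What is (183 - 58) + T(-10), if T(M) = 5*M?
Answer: 75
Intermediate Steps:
(183 - 58) + T(-10) = (183 - 58) + 5*(-10) = 125 - 50 = 75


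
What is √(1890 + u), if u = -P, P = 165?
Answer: 5*√69 ≈ 41.533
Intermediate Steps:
u = -165 (u = -1*165 = -165)
√(1890 + u) = √(1890 - 165) = √1725 = 5*√69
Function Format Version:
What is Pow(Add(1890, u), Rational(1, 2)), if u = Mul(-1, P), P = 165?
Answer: Mul(5, Pow(69, Rational(1, 2))) ≈ 41.533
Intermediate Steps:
u = -165 (u = Mul(-1, 165) = -165)
Pow(Add(1890, u), Rational(1, 2)) = Pow(Add(1890, -165), Rational(1, 2)) = Pow(1725, Rational(1, 2)) = Mul(5, Pow(69, Rational(1, 2)))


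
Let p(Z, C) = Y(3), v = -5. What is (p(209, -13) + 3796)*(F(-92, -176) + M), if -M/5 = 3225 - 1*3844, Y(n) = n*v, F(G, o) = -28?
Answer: 11596327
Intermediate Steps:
Y(n) = -5*n (Y(n) = n*(-5) = -5*n)
M = 3095 (M = -5*(3225 - 1*3844) = -5*(3225 - 3844) = -5*(-619) = 3095)
p(Z, C) = -15 (p(Z, C) = -5*3 = -15)
(p(209, -13) + 3796)*(F(-92, -176) + M) = (-15 + 3796)*(-28 + 3095) = 3781*3067 = 11596327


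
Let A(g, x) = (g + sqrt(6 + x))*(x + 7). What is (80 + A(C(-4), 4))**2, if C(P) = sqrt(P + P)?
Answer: (80 + 11*sqrt(10) + 22*I*sqrt(2))**2 ≈ 12208.0 + 7142.5*I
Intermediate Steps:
C(P) = sqrt(2)*sqrt(P) (C(P) = sqrt(2*P) = sqrt(2)*sqrt(P))
A(g, x) = (7 + x)*(g + sqrt(6 + x)) (A(g, x) = (g + sqrt(6 + x))*(7 + x) = (7 + x)*(g + sqrt(6 + x)))
(80 + A(C(-4), 4))**2 = (80 + (7*(sqrt(2)*sqrt(-4)) + 7*sqrt(6 + 4) + (sqrt(2)*sqrt(-4))*4 + 4*sqrt(6 + 4)))**2 = (80 + (7*(sqrt(2)*(2*I)) + 7*sqrt(10) + (sqrt(2)*(2*I))*4 + 4*sqrt(10)))**2 = (80 + (7*(2*I*sqrt(2)) + 7*sqrt(10) + (2*I*sqrt(2))*4 + 4*sqrt(10)))**2 = (80 + (14*I*sqrt(2) + 7*sqrt(10) + 8*I*sqrt(2) + 4*sqrt(10)))**2 = (80 + (11*sqrt(10) + 22*I*sqrt(2)))**2 = (80 + 11*sqrt(10) + 22*I*sqrt(2))**2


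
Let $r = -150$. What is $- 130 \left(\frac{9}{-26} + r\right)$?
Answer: $19545$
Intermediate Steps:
$- 130 \left(\frac{9}{-26} + r\right) = - 130 \left(\frac{9}{-26} - 150\right) = - 130 \left(9 \left(- \frac{1}{26}\right) - 150\right) = - 130 \left(- \frac{9}{26} - 150\right) = \left(-130\right) \left(- \frac{3909}{26}\right) = 19545$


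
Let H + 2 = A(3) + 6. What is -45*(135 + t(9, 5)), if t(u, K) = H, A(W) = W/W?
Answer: -6300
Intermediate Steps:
A(W) = 1
H = 5 (H = -2 + (1 + 6) = -2 + 7 = 5)
t(u, K) = 5
-45*(135 + t(9, 5)) = -45*(135 + 5) = -45*140 = -6300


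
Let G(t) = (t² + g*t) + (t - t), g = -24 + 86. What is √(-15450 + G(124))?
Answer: 9*√94 ≈ 87.258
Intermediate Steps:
g = 62
G(t) = t² + 62*t (G(t) = (t² + 62*t) + (t - t) = (t² + 62*t) + 0 = t² + 62*t)
√(-15450 + G(124)) = √(-15450 + 124*(62 + 124)) = √(-15450 + 124*186) = √(-15450 + 23064) = √7614 = 9*√94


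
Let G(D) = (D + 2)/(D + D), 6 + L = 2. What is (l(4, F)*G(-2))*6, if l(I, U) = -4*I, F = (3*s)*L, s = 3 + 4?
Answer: 0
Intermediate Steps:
L = -4 (L = -6 + 2 = -4)
s = 7
F = -84 (F = (3*7)*(-4) = 21*(-4) = -84)
G(D) = (2 + D)/(2*D) (G(D) = (2 + D)/((2*D)) = (2 + D)*(1/(2*D)) = (2 + D)/(2*D))
(l(4, F)*G(-2))*6 = ((-4*4)*((1/2)*(2 - 2)/(-2)))*6 = -8*(-1)*0/2*6 = -16*0*6 = 0*6 = 0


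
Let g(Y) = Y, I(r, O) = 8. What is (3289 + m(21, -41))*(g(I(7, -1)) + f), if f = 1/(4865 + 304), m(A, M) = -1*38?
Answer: 134438603/5169 ≈ 26009.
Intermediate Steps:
m(A, M) = -38
f = 1/5169 ≈ 0.00019346
(3289 + m(21, -41))*(g(I(7, -1)) + f) = (3289 - 38)*(8 + 1/5169) = 3251*(41353/5169) = 134438603/5169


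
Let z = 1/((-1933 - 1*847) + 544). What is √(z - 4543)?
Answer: I*√5678405291/1118 ≈ 67.402*I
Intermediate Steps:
z = -1/2236 (z = 1/((-1933 - 847) + 544) = 1/(-2780 + 544) = 1/(-2236) = -1/2236 ≈ -0.00044723)
√(z - 4543) = √(-1/2236 - 4543) = √(-10158149/2236) = I*√5678405291/1118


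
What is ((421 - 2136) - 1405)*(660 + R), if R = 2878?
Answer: -11038560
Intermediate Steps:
((421 - 2136) - 1405)*(660 + R) = ((421 - 2136) - 1405)*(660 + 2878) = (-1715 - 1405)*3538 = -3120*3538 = -11038560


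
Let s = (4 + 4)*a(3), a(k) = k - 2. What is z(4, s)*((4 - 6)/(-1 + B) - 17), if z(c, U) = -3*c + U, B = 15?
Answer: 480/7 ≈ 68.571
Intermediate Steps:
a(k) = -2 + k
s = 8 (s = (4 + 4)*(-2 + 3) = 8*1 = 8)
z(c, U) = U - 3*c
z(4, s)*((4 - 6)/(-1 + B) - 17) = (8 - 3*4)*((4 - 6)/(-1 + 15) - 17) = (8 - 12)*(-2/14 - 17) = -4*(-2*1/14 - 17) = -4*(-1/7 - 17) = -4*(-120/7) = 480/7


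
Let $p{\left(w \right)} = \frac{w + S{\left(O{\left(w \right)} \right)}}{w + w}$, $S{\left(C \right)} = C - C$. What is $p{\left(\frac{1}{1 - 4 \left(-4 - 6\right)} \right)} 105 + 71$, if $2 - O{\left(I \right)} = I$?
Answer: $\frac{247}{2} \approx 123.5$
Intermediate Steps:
$O{\left(I \right)} = 2 - I$
$S{\left(C \right)} = 0$
$p{\left(w \right)} = \frac{1}{2}$ ($p{\left(w \right)} = \frac{w + 0}{w + w} = \frac{w}{2 w} = w \frac{1}{2 w} = \frac{1}{2}$)
$p{\left(\frac{1}{1 - 4 \left(-4 - 6\right)} \right)} 105 + 71 = \frac{1}{2} \cdot 105 + 71 = \frac{105}{2} + 71 = \frac{247}{2}$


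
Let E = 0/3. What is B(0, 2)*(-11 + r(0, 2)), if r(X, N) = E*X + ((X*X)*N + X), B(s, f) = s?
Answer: 0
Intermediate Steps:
E = 0 (E = 0*(1/3) = 0)
r(X, N) = X + N*X**2 (r(X, N) = 0*X + ((X*X)*N + X) = 0 + (X**2*N + X) = 0 + (N*X**2 + X) = 0 + (X + N*X**2) = X + N*X**2)
B(0, 2)*(-11 + r(0, 2)) = 0*(-11 + 0*(1 + 2*0)) = 0*(-11 + 0*(1 + 0)) = 0*(-11 + 0*1) = 0*(-11 + 0) = 0*(-11) = 0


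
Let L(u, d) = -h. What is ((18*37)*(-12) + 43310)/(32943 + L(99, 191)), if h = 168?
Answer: 35318/32775 ≈ 1.0776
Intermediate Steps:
L(u, d) = -168 (L(u, d) = -1*168 = -168)
((18*37)*(-12) + 43310)/(32943 + L(99, 191)) = ((18*37)*(-12) + 43310)/(32943 - 168) = (666*(-12) + 43310)/32775 = (-7992 + 43310)*(1/32775) = 35318*(1/32775) = 35318/32775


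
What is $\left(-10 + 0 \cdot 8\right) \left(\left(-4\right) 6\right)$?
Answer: $240$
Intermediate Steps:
$\left(-10 + 0 \cdot 8\right) \left(\left(-4\right) 6\right) = \left(-10 + 0\right) \left(-24\right) = \left(-10\right) \left(-24\right) = 240$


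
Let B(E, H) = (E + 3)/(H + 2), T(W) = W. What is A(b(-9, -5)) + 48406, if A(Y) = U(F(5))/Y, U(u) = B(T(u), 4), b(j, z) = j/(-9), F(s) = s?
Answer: 145222/3 ≈ 48407.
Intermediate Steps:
B(E, H) = (3 + E)/(2 + H)
b(j, z) = -j/9 (b(j, z) = j*(-⅑) = -j/9)
U(u) = ½ + u/6 (U(u) = (3 + u)/(2 + 4) = (3 + u)/6 = ½ + u/6)
A(Y) = 4/(3*Y) (A(Y) = (½ + (⅙)*5)/Y = (½ + ⅚)/Y = 4/(3*Y))
A(b(-9, -5)) + 48406 = 4/(3*((-⅑*(-9)))) + 48406 = (4/3)/1 + 48406 = (4/3)*1 + 48406 = 4/3 + 48406 = 145222/3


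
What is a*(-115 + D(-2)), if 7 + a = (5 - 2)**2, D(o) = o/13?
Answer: -2994/13 ≈ -230.31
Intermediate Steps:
D(o) = o/13 (D(o) = o*(1/13) = o/13)
a = 2 (a = -7 + (5 - 2)**2 = -7 + 3**2 = -7 + 9 = 2)
a*(-115 + D(-2)) = 2*(-115 + (1/13)*(-2)) = 2*(-115 - 2/13) = 2*(-1497/13) = -2994/13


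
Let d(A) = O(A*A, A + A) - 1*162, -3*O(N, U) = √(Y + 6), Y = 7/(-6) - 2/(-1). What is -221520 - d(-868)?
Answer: -221358 + √246/18 ≈ -2.2136e+5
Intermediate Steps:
Y = ⅚ (Y = 7*(-⅙) - 2*(-1) = -7/6 + 2 = ⅚ ≈ 0.83333)
O(N, U) = -√246/18 (O(N, U) = -√(⅚ + 6)/3 = -√246/18)
d(A) = -162 - √246/18 (d(A) = -√246/18 - 1*162 = -√246/18 - 162 = -162 - √246/18)
-221520 - d(-868) = -221520 - (-162 - √246/18) = -221520 + (162 + √246/18) = -221358 + √246/18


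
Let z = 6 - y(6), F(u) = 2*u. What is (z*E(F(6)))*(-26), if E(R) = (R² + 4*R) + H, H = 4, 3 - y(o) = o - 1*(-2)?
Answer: -56056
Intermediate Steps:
y(o) = 1 - o (y(o) = 3 - (o - 1*(-2)) = 3 - (o + 2) = 3 - (2 + o) = 3 + (-2 - o) = 1 - o)
z = 11 (z = 6 - (1 - 1*6) = 6 - (1 - 6) = 6 - 1*(-5) = 6 + 5 = 11)
E(R) = 4 + R² + 4*R (E(R) = (R² + 4*R) + 4 = 4 + R² + 4*R)
(z*E(F(6)))*(-26) = (11*(4 + (2*6)² + 4*(2*6)))*(-26) = (11*(4 + 12² + 4*12))*(-26) = (11*(4 + 144 + 48))*(-26) = (11*196)*(-26) = 2156*(-26) = -56056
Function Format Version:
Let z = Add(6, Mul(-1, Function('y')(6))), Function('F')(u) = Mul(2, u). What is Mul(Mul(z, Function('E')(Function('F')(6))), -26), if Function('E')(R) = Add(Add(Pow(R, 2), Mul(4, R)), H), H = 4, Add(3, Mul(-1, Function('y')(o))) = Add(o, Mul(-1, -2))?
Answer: -56056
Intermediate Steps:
Function('y')(o) = Add(1, Mul(-1, o)) (Function('y')(o) = Add(3, Mul(-1, Add(o, Mul(-1, -2)))) = Add(3, Mul(-1, Add(o, 2))) = Add(3, Mul(-1, Add(2, o))) = Add(3, Add(-2, Mul(-1, o))) = Add(1, Mul(-1, o)))
z = 11 (z = Add(6, Mul(-1, Add(1, Mul(-1, 6)))) = Add(6, Mul(-1, Add(1, -6))) = Add(6, Mul(-1, -5)) = Add(6, 5) = 11)
Function('E')(R) = Add(4, Pow(R, 2), Mul(4, R)) (Function('E')(R) = Add(Add(Pow(R, 2), Mul(4, R)), 4) = Add(4, Pow(R, 2), Mul(4, R)))
Mul(Mul(z, Function('E')(Function('F')(6))), -26) = Mul(Mul(11, Add(4, Pow(Mul(2, 6), 2), Mul(4, Mul(2, 6)))), -26) = Mul(Mul(11, Add(4, Pow(12, 2), Mul(4, 12))), -26) = Mul(Mul(11, Add(4, 144, 48)), -26) = Mul(Mul(11, 196), -26) = Mul(2156, -26) = -56056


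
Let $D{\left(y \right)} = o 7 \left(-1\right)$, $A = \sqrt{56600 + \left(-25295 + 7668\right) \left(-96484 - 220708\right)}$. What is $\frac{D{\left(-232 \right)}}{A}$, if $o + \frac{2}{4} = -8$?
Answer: $\frac{119 \sqrt{349449999}}{2795599992} \approx 0.00079573$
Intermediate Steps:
$o = - \frac{17}{2}$ ($o = - \frac{1}{2} - 8 = - \frac{17}{2} \approx -8.5$)
$A = 4 \sqrt{349449999}$ ($A = \sqrt{56600 - -5591143384} = \sqrt{56600 + 5591143384} = \sqrt{5591199984} = 4 \sqrt{349449999} \approx 74774.0$)
$D{\left(y \right)} = \frac{119}{2}$ ($D{\left(y \right)} = \left(- \frac{17}{2}\right) 7 \left(-1\right) = \left(- \frac{119}{2}\right) \left(-1\right) = \frac{119}{2}$)
$\frac{D{\left(-232 \right)}}{A} = \frac{119}{2 \cdot 4 \sqrt{349449999}} = \frac{119 \frac{\sqrt{349449999}}{1397799996}}{2} = \frac{119 \sqrt{349449999}}{2795599992}$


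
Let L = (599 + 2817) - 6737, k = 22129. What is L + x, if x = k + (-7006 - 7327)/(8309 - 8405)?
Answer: 1819901/96 ≈ 18957.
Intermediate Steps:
L = -3321 (L = 3416 - 6737 = -3321)
x = 2138717/96 (x = 22129 + (-7006 - 7327)/(8309 - 8405) = 22129 - 14333/(-96) = 22129 - 14333*(-1/96) = 22129 + 14333/96 = 2138717/96 ≈ 22278.)
L + x = -3321 + 2138717/96 = 1819901/96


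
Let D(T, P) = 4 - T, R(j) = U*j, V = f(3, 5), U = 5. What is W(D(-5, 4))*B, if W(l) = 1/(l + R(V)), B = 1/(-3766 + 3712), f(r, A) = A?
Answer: -1/1836 ≈ -0.00054466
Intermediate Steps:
V = 5
R(j) = 5*j
B = -1/54 (B = 1/(-54) = -1/54 ≈ -0.018519)
W(l) = 1/(25 + l) (W(l) = 1/(l + 5*5) = 1/(l + 25) = 1/(25 + l))
W(D(-5, 4))*B = -1/54/(25 + (4 - 1*(-5))) = -1/54/(25 + (4 + 5)) = -1/54/(25 + 9) = -1/54/34 = (1/34)*(-1/54) = -1/1836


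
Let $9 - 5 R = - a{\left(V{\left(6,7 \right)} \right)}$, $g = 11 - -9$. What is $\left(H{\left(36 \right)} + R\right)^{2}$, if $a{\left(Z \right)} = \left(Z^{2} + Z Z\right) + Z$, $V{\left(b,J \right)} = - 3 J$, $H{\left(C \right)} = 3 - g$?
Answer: $24649$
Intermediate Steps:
$g = 20$ ($g = 11 + 9 = 20$)
$H{\left(C \right)} = -17$ ($H{\left(C \right)} = 3 - 20 = -17$)
$a{\left(Z \right)} = Z + 2 Z^{2}$ ($a{\left(Z \right)} = \left(Z^{2} + Z^{2}\right) + Z = 2 Z^{2} + Z = Z + 2 Z^{2}$)
$R = 174$ ($R = \frac{9}{5} - \frac{\left(-1\right) \left(-3\right) 7 \left(1 + 2 \left(\left(-3\right) 7\right)\right)}{5} = \frac{9}{5} - \frac{\left(-1\right) \left(- 21 \left(1 + 2 \left(-21\right)\right)\right)}{5} = \frac{9}{5} - \frac{\left(-1\right) \left(- 21 \left(1 - 42\right)\right)}{5} = \frac{9}{5} - \frac{\left(-1\right) \left(\left(-21\right) \left(-41\right)\right)}{5} = \frac{9}{5} - \frac{\left(-1\right) 861}{5} = \frac{9}{5} - - \frac{861}{5} = \frac{9}{5} + \frac{861}{5} = 174$)
$\left(H{\left(36 \right)} + R\right)^{2} = \left(-17 + 174\right)^{2} = 157^{2} = 24649$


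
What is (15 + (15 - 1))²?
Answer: 841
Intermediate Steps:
(15 + (15 - 1))² = (15 + 14)² = 29² = 841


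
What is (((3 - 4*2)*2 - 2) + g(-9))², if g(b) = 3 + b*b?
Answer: 5184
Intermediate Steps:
g(b) = 3 + b²
(((3 - 4*2)*2 - 2) + g(-9))² = (((3 - 4*2)*2 - 2) + (3 + (-9)²))² = (((3 - 8)*2 - 2) + (3 + 81))² = ((-5*2 - 2) + 84)² = ((-10 - 2) + 84)² = (-12 + 84)² = 72² = 5184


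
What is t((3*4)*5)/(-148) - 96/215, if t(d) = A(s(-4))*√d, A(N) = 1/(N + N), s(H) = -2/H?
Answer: -96/215 - √15/74 ≈ -0.49885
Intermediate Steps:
A(N) = 1/(2*N)
t(d) = √d (t(d) = (1/(2*((-2/(-4)))))*√d = (1/(2*((-2*(-¼)))))*√d = (1/(2*(½)))*√d = ((½)*2)*√d = 1*√d = √d)
t((3*4)*5)/(-148) - 96/215 = √((3*4)*5)/(-148) - 96/215 = √(12*5)*(-1/148) - 96*1/215 = √60*(-1/148) - 96/215 = (2*√15)*(-1/148) - 96/215 = -√15/74 - 96/215 = -96/215 - √15/74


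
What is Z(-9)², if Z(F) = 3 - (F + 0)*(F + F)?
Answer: 25281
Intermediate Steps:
Z(F) = 3 - 2*F² (Z(F) = 3 - F*2*F = 3 - 2*F²)
Z(-9)² = (3 - 2*(-9)²)² = (3 - 2*81)² = (3 - 162)² = (-159)² = 25281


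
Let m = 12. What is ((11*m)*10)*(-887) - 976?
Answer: -1171816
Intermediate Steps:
((11*m)*10)*(-887) - 976 = ((11*12)*10)*(-887) - 976 = (132*10)*(-887) - 976 = 1320*(-887) - 976 = -1170840 - 976 = -1171816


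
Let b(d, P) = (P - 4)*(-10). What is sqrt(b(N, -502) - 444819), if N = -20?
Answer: I*sqrt(439759) ≈ 663.14*I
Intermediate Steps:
b(d, P) = 40 - 10*P (b(d, P) = (-4 + P)*(-10) = 40 - 10*P)
sqrt(b(N, -502) - 444819) = sqrt((40 - 10*(-502)) - 444819) = sqrt((40 + 5020) - 444819) = sqrt(5060 - 444819) = sqrt(-439759) = I*sqrt(439759)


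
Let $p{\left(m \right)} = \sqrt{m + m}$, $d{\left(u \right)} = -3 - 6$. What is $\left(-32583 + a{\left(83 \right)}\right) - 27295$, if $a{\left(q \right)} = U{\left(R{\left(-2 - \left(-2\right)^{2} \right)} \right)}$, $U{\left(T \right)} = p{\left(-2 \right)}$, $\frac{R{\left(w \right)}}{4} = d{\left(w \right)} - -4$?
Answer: $-59878 + 2 i \approx -59878.0 + 2.0 i$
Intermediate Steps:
$d{\left(u \right)} = -9$ ($d{\left(u \right)} = -3 - 6 = -9$)
$p{\left(m \right)} = \sqrt{2} \sqrt{m}$ ($p{\left(m \right)} = \sqrt{2 m} = \sqrt{2} \sqrt{m}$)
$R{\left(w \right)} = -20$ ($R{\left(w \right)} = 4 \left(-9 - -4\right) = 4 \left(-9 + 4\right) = 4 \left(-5\right) = -20$)
$U{\left(T \right)} = 2 i$ ($U{\left(T \right)} = \sqrt{2} \sqrt{-2} = \sqrt{2} i \sqrt{2} = 2 i$)
$a{\left(q \right)} = 2 i$
$\left(-32583 + a{\left(83 \right)}\right) - 27295 = \left(-32583 + 2 i\right) - 27295 = -59878 + 2 i$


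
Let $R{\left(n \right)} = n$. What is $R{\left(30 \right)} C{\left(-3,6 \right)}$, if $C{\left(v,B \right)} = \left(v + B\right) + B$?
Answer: $270$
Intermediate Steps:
$C{\left(v,B \right)} = v + 2 B$ ($C{\left(v,B \right)} = \left(B + v\right) + B = v + 2 B$)
$R{\left(30 \right)} C{\left(-3,6 \right)} = 30 \left(-3 + 2 \cdot 6\right) = 30 \left(-3 + 12\right) = 30 \cdot 9 = 270$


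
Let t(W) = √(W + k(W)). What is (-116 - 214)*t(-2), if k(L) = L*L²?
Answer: -330*I*√10 ≈ -1043.6*I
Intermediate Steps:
k(L) = L³
t(W) = √(W + W³)
(-116 - 214)*t(-2) = (-116 - 214)*√(-2 + (-2)³) = -330*√(-2 - 8) = -330*I*√10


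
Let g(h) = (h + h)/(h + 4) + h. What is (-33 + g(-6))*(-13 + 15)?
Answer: -66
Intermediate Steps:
g(h) = h + 2*h/(4 + h) (g(h) = (2*h)/(4 + h) + h = 2*h/(4 + h) + h = h + 2*h/(4 + h))
(-33 + g(-6))*(-13 + 15) = (-33 - 6*(6 - 6)/(4 - 6))*(-13 + 15) = (-33 - 6*0/(-2))*2 = (-33 - 6*(-½)*0)*2 = (-33 + 0)*2 = -33*2 = -66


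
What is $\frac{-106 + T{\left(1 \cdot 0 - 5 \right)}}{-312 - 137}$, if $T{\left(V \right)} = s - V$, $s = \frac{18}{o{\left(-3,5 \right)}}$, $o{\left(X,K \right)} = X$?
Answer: $\frac{107}{449} \approx 0.23831$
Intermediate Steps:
$s = -6$ ($s = \frac{18}{-3} = 18 \left(- \frac{1}{3}\right) = -6$)
$T{\left(V \right)} = -6 - V$
$\frac{-106 + T{\left(1 \cdot 0 - 5 \right)}}{-312 - 137} = \frac{-106 - \left(1 + 0\right)}{-312 - 137} = \frac{-106 - 1}{-449} = \left(-106 - 1\right) \left(- \frac{1}{449}\right) = \left(-107\right) \left(- \frac{1}{449}\right) = \frac{107}{449}$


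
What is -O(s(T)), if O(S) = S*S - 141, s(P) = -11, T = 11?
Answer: 20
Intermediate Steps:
O(S) = -141 + S² (O(S) = S² - 141 = -141 + S²)
-O(s(T)) = -(-141 + (-11)²) = -(-141 + 121) = -1*(-20) = 20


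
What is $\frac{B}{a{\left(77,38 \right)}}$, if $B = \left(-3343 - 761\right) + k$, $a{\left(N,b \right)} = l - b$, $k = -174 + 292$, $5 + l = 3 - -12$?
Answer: $\frac{1993}{14} \approx 142.36$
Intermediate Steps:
$l = 10$ ($l = -5 + \left(3 - -12\right) = -5 + \left(3 + 12\right) = -5 + 15 = 10$)
$k = 118$
$a{\left(N,b \right)} = 10 - b$
$B = -3986$ ($B = \left(-3343 - 761\right) + 118 = -4104 + 118 = -3986$)
$\frac{B}{a{\left(77,38 \right)}} = - \frac{3986}{10 - 38} = - \frac{3986}{-28} = \left(-3986\right) \left(- \frac{1}{28}\right) = \frac{1993}{14}$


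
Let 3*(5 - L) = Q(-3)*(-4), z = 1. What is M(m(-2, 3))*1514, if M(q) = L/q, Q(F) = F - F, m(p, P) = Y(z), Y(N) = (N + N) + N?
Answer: 7570/3 ≈ 2523.3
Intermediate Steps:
Y(N) = 3*N (Y(N) = 2*N + N = 3*N)
m(p, P) = 3 (m(p, P) = 3*1 = 3)
Q(F) = 0
L = 5 (L = 5 - 0*(-4) = 5 - ⅓*0 = 5 + 0 = 5)
M(q) = 5/q
M(m(-2, 3))*1514 = (5/3)*1514 = 7570/3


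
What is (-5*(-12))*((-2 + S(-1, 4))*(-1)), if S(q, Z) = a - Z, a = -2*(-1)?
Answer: 240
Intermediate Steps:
a = 2
S(q, Z) = 2 - Z
(-5*(-12))*((-2 + S(-1, 4))*(-1)) = (-5*(-12))*((-2 + (2 - 1*4))*(-1)) = 60*((-2 + (2 - 4))*(-1)) = 60*((-2 - 2)*(-1)) = 60*(-4*(-1)) = 60*4 = 240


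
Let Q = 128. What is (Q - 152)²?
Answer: 576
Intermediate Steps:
(Q - 152)² = (128 - 152)² = (-24)² = 576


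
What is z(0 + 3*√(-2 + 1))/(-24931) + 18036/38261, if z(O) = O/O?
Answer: 449617255/953884991 ≈ 0.47135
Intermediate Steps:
z(O) = 1
z(0 + 3*√(-2 + 1))/(-24931) + 18036/38261 = 1/(-24931) + 18036/38261 = 1*(-1/24931) + 18036*(1/38261) = -1/24931 + 18036/38261 = 449617255/953884991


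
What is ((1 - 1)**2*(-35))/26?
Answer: 0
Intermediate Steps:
((1 - 1)**2*(-35))/26 = (0**2*(-35))*(1/26) = (0*(-35))*(1/26) = 0*(1/26) = 0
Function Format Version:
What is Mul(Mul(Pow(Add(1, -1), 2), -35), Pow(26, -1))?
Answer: 0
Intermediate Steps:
Mul(Mul(Pow(Add(1, -1), 2), -35), Pow(26, -1)) = Mul(Mul(Pow(0, 2), -35), Rational(1, 26)) = Mul(Mul(0, -35), Rational(1, 26)) = Mul(0, Rational(1, 26)) = 0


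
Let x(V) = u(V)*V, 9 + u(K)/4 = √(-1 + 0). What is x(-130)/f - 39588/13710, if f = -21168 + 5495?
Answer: -114104254/35812805 + 520*I/15673 ≈ -3.1861 + 0.033178*I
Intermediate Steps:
u(K) = -36 + 4*I (u(K) = -36 + 4*√(-1 + 0) = -36 + 4*√(-1) = -36 + 4*I)
f = -15673
x(V) = V*(-36 + 4*I) (x(V) = (-36 + 4*I)*V = V*(-36 + 4*I))
x(-130)/f - 39588/13710 = (4*(-130)*(-9 + I))/(-15673) - 39588/13710 = (4680 - 520*I)*(-1/15673) - 39588*1/13710 = (-4680/15673 + 520*I/15673) - 6598/2285 = -114104254/35812805 + 520*I/15673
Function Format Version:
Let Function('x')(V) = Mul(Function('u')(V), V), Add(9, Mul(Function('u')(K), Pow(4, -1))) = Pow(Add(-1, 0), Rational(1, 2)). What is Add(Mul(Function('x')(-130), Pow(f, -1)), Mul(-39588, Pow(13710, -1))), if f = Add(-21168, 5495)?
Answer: Add(Rational(-114104254, 35812805), Mul(Rational(520, 15673), I)) ≈ Add(-3.1861, Mul(0.033178, I))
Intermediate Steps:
Function('u')(K) = Add(-36, Mul(4, I)) (Function('u')(K) = Add(-36, Mul(4, Pow(Add(-1, 0), Rational(1, 2)))) = Add(-36, Mul(4, Pow(-1, Rational(1, 2)))) = Add(-36, Mul(4, I)))
f = -15673
Function('x')(V) = Mul(V, Add(-36, Mul(4, I))) (Function('x')(V) = Mul(Add(-36, Mul(4, I)), V) = Mul(V, Add(-36, Mul(4, I))))
Add(Mul(Function('x')(-130), Pow(f, -1)), Mul(-39588, Pow(13710, -1))) = Add(Mul(Mul(4, -130, Add(-9, I)), Pow(-15673, -1)), Mul(-39588, Pow(13710, -1))) = Add(Mul(Add(4680, Mul(-520, I)), Rational(-1, 15673)), Mul(-39588, Rational(1, 13710))) = Add(Add(Rational(-4680, 15673), Mul(Rational(520, 15673), I)), Rational(-6598, 2285)) = Add(Rational(-114104254, 35812805), Mul(Rational(520, 15673), I))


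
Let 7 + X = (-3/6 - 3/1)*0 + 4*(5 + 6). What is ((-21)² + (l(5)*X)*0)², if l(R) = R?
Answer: 194481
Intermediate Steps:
X = 37 (X = -7 + ((-3/6 - 3/1)*0 + 4*(5 + 6)) = -7 + ((-3*⅙ - 3*1)*0 + 4*11) = -7 + ((-½ - 3)*0 + 44) = -7 + (-7/2*0 + 44) = -7 + (0 + 44) = -7 + 44 = 37)
((-21)² + (l(5)*X)*0)² = ((-21)² + (5*37)*0)² = (441 + 185*0)² = (441 + 0)² = 441² = 194481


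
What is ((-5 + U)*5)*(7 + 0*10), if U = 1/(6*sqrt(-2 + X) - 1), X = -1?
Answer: -19110/109 - 210*I*sqrt(3)/109 ≈ -175.32 - 3.337*I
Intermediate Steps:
U = 1/(-1 + 6*I*sqrt(3)) (U = 1/(6*sqrt(-2 - 1) - 1) = 1/(6*sqrt(-3) - 1) = 1/(6*(I*sqrt(3)) - 1) = 1/(6*I*sqrt(3) - 1) = 1/(-1 + 6*I*sqrt(3)) ≈ -0.0091743 - 0.095342*I)
((-5 + U)*5)*(7 + 0*10) = ((-5 - I/(I + 6*sqrt(3)))*5)*(7 + 0*10) = (-25 - 5*I/(I + 6*sqrt(3)))*(7 + 0) = (-25 - 5*I/(I + 6*sqrt(3)))*7 = -175 - 35*I/(I + 6*sqrt(3))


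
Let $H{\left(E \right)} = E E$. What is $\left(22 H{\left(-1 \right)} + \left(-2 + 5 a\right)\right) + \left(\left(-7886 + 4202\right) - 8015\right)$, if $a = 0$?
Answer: $-11679$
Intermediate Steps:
$H{\left(E \right)} = E^{2}$
$\left(22 H{\left(-1 \right)} + \left(-2 + 5 a\right)\right) + \left(\left(-7886 + 4202\right) - 8015\right) = \left(22 \left(-1\right)^{2} + \left(-2 + 5 \cdot 0\right)\right) + \left(\left(-7886 + 4202\right) - 8015\right) = \left(22 \cdot 1 + \left(-2 + 0\right)\right) - 11699 = \left(22 - 2\right) - 11699 = 20 - 11699 = -11679$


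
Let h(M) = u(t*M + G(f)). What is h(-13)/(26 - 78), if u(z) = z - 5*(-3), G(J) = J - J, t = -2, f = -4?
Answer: -41/52 ≈ -0.78846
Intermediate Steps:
G(J) = 0
u(z) = 15 + z (u(z) = z + 15 = 15 + z)
h(M) = 15 - 2*M (h(M) = 15 + (-2*M + 0) = 15 - 2*M)
h(-13)/(26 - 78) = (15 - 2*(-13))/(26 - 78) = (15 + 26)/(-52) = -1/52*41 = -41/52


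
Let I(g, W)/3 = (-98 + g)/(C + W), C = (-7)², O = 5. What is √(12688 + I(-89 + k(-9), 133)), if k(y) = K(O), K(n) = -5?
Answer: 4*√6565195/91 ≈ 112.63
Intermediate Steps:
C = 49
k(y) = -5
I(g, W) = 3*(-98 + g)/(49 + W) (I(g, W) = 3*((-98 + g)/(49 + W)) = 3*(-98 + g)/(49 + W))
√(12688 + I(-89 + k(-9), 133)) = √(12688 + 3*(-98 + (-89 - 5))/(49 + 133)) = √(12688 + 3*(-98 - 94)/182) = √(12688 + 3*(1/182)*(-192)) = √(12688 - 288/91) = √(1154320/91) = 4*√6565195/91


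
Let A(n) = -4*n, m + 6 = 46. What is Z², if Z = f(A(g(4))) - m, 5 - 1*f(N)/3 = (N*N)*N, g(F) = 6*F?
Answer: 7044687397489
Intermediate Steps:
m = 40 (m = -6 + 46 = 40)
f(N) = 15 - 3*N³ (f(N) = 15 - 3*N*N*N = 15 - 3*N²*N = 15 - 3*N³)
Z = 2654183 (Z = (15 - 3*(-24*4)³) - 1*40 = (15 - 3*(-4*24)³) - 40 = (15 - 3*(-96)³) - 40 = (15 - 3*(-884736)) - 40 = (15 + 2654208) - 40 = 2654223 - 40 = 2654183)
Z² = 2654183² = 7044687397489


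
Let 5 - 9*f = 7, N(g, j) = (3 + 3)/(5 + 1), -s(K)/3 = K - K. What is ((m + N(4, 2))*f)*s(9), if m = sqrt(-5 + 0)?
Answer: 0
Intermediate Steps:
s(K) = 0 (s(K) = -3*(K - K) = -3*0 = 0)
m = I*sqrt(5) (m = sqrt(-5) = I*sqrt(5) ≈ 2.2361*I)
N(g, j) = 1 (N(g, j) = 6/6 = 6*(1/6) = 1)
f = -2/9 (f = 5/9 - 1/9*7 = 5/9 - 7/9 = -2/9 ≈ -0.22222)
((m + N(4, 2))*f)*s(9) = ((I*sqrt(5) + 1)*(-2/9))*0 = ((1 + I*sqrt(5))*(-2/9))*0 = (-2/9 - 2*I*sqrt(5)/9)*0 = 0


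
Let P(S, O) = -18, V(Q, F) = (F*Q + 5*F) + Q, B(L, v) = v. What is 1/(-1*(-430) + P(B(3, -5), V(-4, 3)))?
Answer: 1/412 ≈ 0.0024272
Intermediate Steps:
V(Q, F) = Q + 5*F + F*Q (V(Q, F) = (5*F + F*Q) + Q = Q + 5*F + F*Q)
1/(-1*(-430) + P(B(3, -5), V(-4, 3))) = 1/(-1*(-430) - 18) = 1/(430 - 18) = 1/412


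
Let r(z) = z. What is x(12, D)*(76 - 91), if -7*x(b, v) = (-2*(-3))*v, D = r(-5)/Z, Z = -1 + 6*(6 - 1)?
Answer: -450/203 ≈ -2.2167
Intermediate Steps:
Z = 29 (Z = -1 + 6*5 = -1 + 30 = 29)
D = -5/29 ≈ -0.17241
x(b, v) = -6*v/7 (x(b, v) = -(-2*(-3))*v/7 = -6*v/7)
x(12, D)*(76 - 91) = (-6/7*(-5/29))*(76 - 91) = (30/203)*(-15) = -450/203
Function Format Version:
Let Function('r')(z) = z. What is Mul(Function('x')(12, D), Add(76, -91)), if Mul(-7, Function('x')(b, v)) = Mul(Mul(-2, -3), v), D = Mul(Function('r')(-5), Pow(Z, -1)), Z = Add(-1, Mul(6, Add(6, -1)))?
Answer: Rational(-450, 203) ≈ -2.2167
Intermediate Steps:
Z = 29 (Z = Add(-1, Mul(6, 5)) = Add(-1, 30) = 29)
D = Rational(-5, 29) (D = Mul(-5, Pow(29, -1)) = Mul(-5, Rational(1, 29)) = Rational(-5, 29) ≈ -0.17241)
Function('x')(b, v) = Mul(Rational(-6, 7), v) (Function('x')(b, v) = Mul(Rational(-1, 7), Mul(Mul(-2, -3), v)) = Mul(Rational(-1, 7), Mul(6, v)) = Mul(Rational(-6, 7), v))
Mul(Function('x')(12, D), Add(76, -91)) = Mul(Mul(Rational(-6, 7), Rational(-5, 29)), Add(76, -91)) = Mul(Rational(30, 203), -15) = Rational(-450, 203)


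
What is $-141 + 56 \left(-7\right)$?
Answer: $-533$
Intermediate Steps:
$-141 + 56 \left(-7\right) = -141 - 392 = -533$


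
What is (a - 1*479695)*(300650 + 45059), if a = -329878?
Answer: -279876672257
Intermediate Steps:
(a - 1*479695)*(300650 + 45059) = (-329878 - 1*479695)*(300650 + 45059) = (-329878 - 479695)*345709 = -809573*345709 = -279876672257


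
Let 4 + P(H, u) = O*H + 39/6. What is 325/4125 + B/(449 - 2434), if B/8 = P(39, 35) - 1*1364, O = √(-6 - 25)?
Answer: 364597/65505 - 312*I*√31/1985 ≈ 5.5659 - 0.87513*I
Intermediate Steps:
O = I*√31 (O = √(-31) = I*√31 ≈ 5.5678*I)
P(H, u) = 5/2 + I*H*√31 (P(H, u) = -4 + ((I*√31)*H + 39/6) = -4 + (I*H*√31 + 39*(⅙)) = -4 + (I*H*√31 + 13/2) = -4 + (13/2 + I*H*√31) = 5/2 + I*H*√31)
B = -10892 + 312*I*√31 (B = 8*((5/2 + I*39*√31) - 1*1364) = 8*((5/2 + 39*I*√31) - 1364) = 8*(-2723/2 + 39*I*√31) = -10892 + 312*I*√31 ≈ -10892.0 + 1737.1*I)
325/4125 + B/(449 - 2434) = 325/4125 + (-10892 + 312*I*√31)/(449 - 2434) = 325*(1/4125) + (-10892 + 312*I*√31)/(-1985) = 13/165 + (-10892 + 312*I*√31)*(-1/1985) = 13/165 + (10892/1985 - 312*I*√31/1985) = 364597/65505 - 312*I*√31/1985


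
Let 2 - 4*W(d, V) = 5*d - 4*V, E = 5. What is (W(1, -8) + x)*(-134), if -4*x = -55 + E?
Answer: -1005/2 ≈ -502.50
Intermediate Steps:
W(d, V) = ½ + V - 5*d/4 (W(d, V) = ½ - (5*d - 4*V)/4 = ½ - (-4*V + 5*d)/4 = ½ + (V - 5*d/4) = ½ + V - 5*d/4)
x = 25/2 (x = -(-55 + 5)/4 = -¼*(-50) = 25/2 ≈ 12.500)
(W(1, -8) + x)*(-134) = ((½ - 8 - 5/4*1) + 25/2)*(-134) = ((½ - 8 - 5/4) + 25/2)*(-134) = (-35/4 + 25/2)*(-134) = (15/4)*(-134) = -1005/2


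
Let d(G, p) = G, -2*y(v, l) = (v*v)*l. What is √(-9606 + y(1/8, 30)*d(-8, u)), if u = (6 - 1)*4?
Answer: 3*I*√17074/4 ≈ 98.001*I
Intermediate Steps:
u = 20 (u = 5*4 = 20)
y(v, l) = -l*v²/2 (y(v, l) = -v*v*l/2 = -v²*l/2 = -l*v²/2)
√(-9606 + y(1/8, 30)*d(-8, u)) = √(-9606 - ½*30*(1/8)²*(-8)) = √(-9606 - ½*30*(⅛)²*(-8)) = √(-9606 - ½*30*1/64*(-8)) = √(-9606 - 15/64*(-8)) = √(-9606 + 15/8) = √(-76833/8) = 3*I*√17074/4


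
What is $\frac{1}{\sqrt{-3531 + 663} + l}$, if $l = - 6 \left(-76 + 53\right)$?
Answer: $\frac{23}{3652} - \frac{i \sqrt{717}}{10956} \approx 0.0062979 - 0.002444 i$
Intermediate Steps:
$l = 138$ ($l = \left(-6\right) \left(-23\right) = 138$)
$\frac{1}{\sqrt{-3531 + 663} + l} = \frac{1}{\sqrt{-3531 + 663} + 138} = \frac{1}{\sqrt{-2868} + 138} = \frac{1}{2 i \sqrt{717} + 138} = \frac{1}{138 + 2 i \sqrt{717}}$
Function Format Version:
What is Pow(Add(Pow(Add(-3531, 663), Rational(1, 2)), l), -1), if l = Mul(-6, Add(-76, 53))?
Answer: Add(Rational(23, 3652), Mul(Rational(-1, 10956), I, Pow(717, Rational(1, 2)))) ≈ Add(0.0062979, Mul(-0.0024440, I))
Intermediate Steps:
l = 138 (l = Mul(-6, -23) = 138)
Pow(Add(Pow(Add(-3531, 663), Rational(1, 2)), l), -1) = Pow(Add(Pow(Add(-3531, 663), Rational(1, 2)), 138), -1) = Pow(Add(Pow(-2868, Rational(1, 2)), 138), -1) = Pow(Add(Mul(2, I, Pow(717, Rational(1, 2))), 138), -1) = Pow(Add(138, Mul(2, I, Pow(717, Rational(1, 2)))), -1)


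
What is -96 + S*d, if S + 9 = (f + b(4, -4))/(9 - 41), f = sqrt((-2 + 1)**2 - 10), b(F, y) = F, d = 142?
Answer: -5567/4 - 213*I/16 ≈ -1391.8 - 13.313*I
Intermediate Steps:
f = 3*I (f = sqrt((-1)**2 - 10) = sqrt(1 - 10) = sqrt(-9) = 3*I ≈ 3.0*I)
S = -73/8 - 3*I/32 (S = -9 + (3*I + 4)/(9 - 41) = -9 + (4 + 3*I)/(-32) = -9 + (4 + 3*I)*(-1/32) = -9 + (-1/8 - 3*I/32) = -73/8 - 3*I/32 ≈ -9.125 - 0.09375*I)
-96 + S*d = -96 + (-73/8 - 3*I/32)*142 = -96 + (-5183/4 - 213*I/16) = -5567/4 - 213*I/16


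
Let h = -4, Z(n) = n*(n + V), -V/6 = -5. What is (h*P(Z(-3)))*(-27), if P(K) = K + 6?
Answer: -8100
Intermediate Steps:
V = 30 (V = -6*(-5) = 30)
Z(n) = n*(30 + n) (Z(n) = n*(n + 30) = n*(30 + n))
P(K) = 6 + K
(h*P(Z(-3)))*(-27) = -4*(6 - 3*(30 - 3))*(-27) = -4*(6 - 3*27)*(-27) = -4*(6 - 81)*(-27) = -4*(-75)*(-27) = 300*(-27) = -8100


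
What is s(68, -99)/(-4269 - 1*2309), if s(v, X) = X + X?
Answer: 9/299 ≈ 0.030100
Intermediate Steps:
s(v, X) = 2*X
s(68, -99)/(-4269 - 1*2309) = (2*(-99))/(-4269 - 1*2309) = -198/(-4269 - 2309) = -198/(-6578) = -198*(-1/6578) = 9/299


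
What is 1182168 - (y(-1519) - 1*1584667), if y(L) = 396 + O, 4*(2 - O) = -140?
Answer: 2766402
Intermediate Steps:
O = 37 (O = 2 - 1/4*(-140) = 2 + 35 = 37)
y(L) = 433 (y(L) = 396 + 37 = 433)
1182168 - (y(-1519) - 1*1584667) = 1182168 - (433 - 1*1584667) = 1182168 - (433 - 1584667) = 1182168 - 1*(-1584234) = 1182168 + 1584234 = 2766402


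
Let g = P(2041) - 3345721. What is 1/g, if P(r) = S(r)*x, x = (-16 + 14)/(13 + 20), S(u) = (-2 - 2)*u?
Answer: -33/110392465 ≈ -2.9893e-7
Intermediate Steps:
S(u) = -4*u
x = -2/33 ≈ -0.060606
P(r) = 8*r/33 (P(r) = -4*r*(-2/33) = 8*r/33)
g = -110392465/33 (g = (8/33)*2041 - 3345721 = 16328/33 - 3345721 = -110392465/33 ≈ -3.3452e+6)
1/g = 1/(-110392465/33) = -33/110392465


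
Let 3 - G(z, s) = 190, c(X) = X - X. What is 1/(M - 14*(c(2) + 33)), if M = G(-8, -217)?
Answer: -1/649 ≈ -0.0015408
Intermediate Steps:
c(X) = 0
G(z, s) = -187 (G(z, s) = 3 - 1*190 = 3 - 190 = -187)
M = -187
1/(M - 14*(c(2) + 33)) = 1/(-187 - 14*(0 + 33)) = 1/(-187 - 14*33) = 1/(-187 - 462) = 1/(-649) = -1/649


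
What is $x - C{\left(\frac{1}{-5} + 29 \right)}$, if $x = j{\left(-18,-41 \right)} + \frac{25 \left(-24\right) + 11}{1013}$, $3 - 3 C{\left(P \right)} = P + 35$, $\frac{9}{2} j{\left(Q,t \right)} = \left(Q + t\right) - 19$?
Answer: $\frac{35737}{15195} \approx 2.3519$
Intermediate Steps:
$j{\left(Q,t \right)} = - \frac{38}{9} + \frac{2 Q}{9} + \frac{2 t}{9}$ ($j{\left(Q,t \right)} = \frac{2 \left(\left(Q + t\right) - 19\right)}{9} = \frac{2 \left(-19 + Q + t\right)}{9} = - \frac{38}{9} + \frac{2 Q}{9} + \frac{2 t}{9}$)
$C{\left(P \right)} = - \frac{32}{3} - \frac{P}{3}$ ($C{\left(P \right)} = 1 - \frac{P + 35}{3} = 1 - \frac{35 + P}{3} = 1 - \left(\frac{35}{3} + \frac{P}{3}\right) = - \frac{32}{3} - \frac{P}{3}$)
$x = - \frac{54443}{3039}$ ($x = \left(- \frac{38}{9} + \frac{2}{9} \left(-18\right) + \frac{2}{9} \left(-41\right)\right) + \frac{25 \left(-24\right) + 11}{1013} = \left(- \frac{38}{9} - 4 - \frac{82}{9}\right) + \left(-600 + 11\right) \frac{1}{1013} = - \frac{52}{3} - \frac{589}{1013} = - \frac{54443}{3039} \approx -17.915$)
$x - C{\left(\frac{1}{-5} + 29 \right)} = - \frac{54443}{3039} - \left(- \frac{32}{3} - \frac{\frac{1}{-5} + 29}{3}\right) = - \frac{54443}{3039} - \left(- \frac{32}{3} - \frac{- \frac{1}{5} + 29}{3}\right) = - \frac{54443}{3039} - \left(- \frac{32}{3} - \frac{48}{5}\right) = - \frac{54443}{3039} - - \frac{304}{15} = - \frac{54443}{3039} + \frac{304}{15} = \frac{35737}{15195}$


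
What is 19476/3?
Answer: 6492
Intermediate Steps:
19476/3 = (⅓)*19476 = 6492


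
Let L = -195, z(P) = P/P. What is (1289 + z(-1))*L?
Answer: -251550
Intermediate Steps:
z(P) = 1
(1289 + z(-1))*L = (1289 + 1)*(-195) = 1290*(-195) = -251550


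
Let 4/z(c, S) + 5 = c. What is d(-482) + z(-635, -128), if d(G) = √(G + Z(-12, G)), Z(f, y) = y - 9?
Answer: -1/160 + I*√973 ≈ -0.00625 + 31.193*I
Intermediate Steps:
z(c, S) = 4/(-5 + c)
Z(f, y) = -9 + y
d(G) = √(-9 + 2*G) (d(G) = √(G + (-9 + G)) = √(-9 + 2*G))
d(-482) + z(-635, -128) = √(-9 + 2*(-482)) + 4/(-5 - 635) = √(-9 - 964) + 4/(-640) = √(-973) + 4*(-1/640) = I*√973 - 1/160 = -1/160 + I*√973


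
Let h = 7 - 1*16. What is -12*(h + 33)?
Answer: -288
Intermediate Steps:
h = -9 (h = 7 - 16 = -9)
-12*(h + 33) = -12*(-9 + 33) = -12*24 = -288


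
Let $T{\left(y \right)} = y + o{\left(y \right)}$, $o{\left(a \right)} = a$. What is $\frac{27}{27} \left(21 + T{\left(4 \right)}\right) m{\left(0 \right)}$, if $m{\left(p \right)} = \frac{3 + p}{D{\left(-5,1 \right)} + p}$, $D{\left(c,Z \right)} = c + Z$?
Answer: $- \frac{87}{4} \approx -21.75$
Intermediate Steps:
$D{\left(c,Z \right)} = Z + c$
$T{\left(y \right)} = 2 y$ ($T{\left(y \right)} = y + y = 2 y$)
$m{\left(p \right)} = \frac{3 + p}{-4 + p}$ ($m{\left(p \right)} = \frac{3 + p}{\left(1 - 5\right) + p} = \frac{3 + p}{-4 + p}$)
$\frac{27}{27} \left(21 + T{\left(4 \right)}\right) m{\left(0 \right)} = \frac{27}{27} \left(21 + 2 \cdot 4\right) \frac{3 + 0}{-4 + 0} = 27 \cdot \frac{1}{27} \left(21 + 8\right) \frac{1}{-4} \cdot 3 = 1 \cdot 29 \left(\left(- \frac{1}{4}\right) 3\right) = 29 \left(- \frac{3}{4}\right) = - \frac{87}{4}$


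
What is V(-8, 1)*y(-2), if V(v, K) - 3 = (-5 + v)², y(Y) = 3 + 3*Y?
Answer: -516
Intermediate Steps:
V(v, K) = 3 + (-5 + v)²
V(-8, 1)*y(-2) = (3 + (-5 - 8)²)*(3 + 3*(-2)) = (3 + (-13)²)*(3 - 6) = (3 + 169)*(-3) = 172*(-3) = -516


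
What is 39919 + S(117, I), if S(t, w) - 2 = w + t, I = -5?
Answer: 40033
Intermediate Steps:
S(t, w) = 2 + t + w (S(t, w) = 2 + (w + t) = 2 + (t + w) = 2 + t + w)
39919 + S(117, I) = 39919 + (2 + 117 - 5) = 39919 + 114 = 40033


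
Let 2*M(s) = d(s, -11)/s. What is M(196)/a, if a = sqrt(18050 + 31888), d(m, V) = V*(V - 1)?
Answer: 11*sqrt(49938)/1631308 ≈ 0.0015069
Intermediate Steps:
d(m, V) = V*(-1 + V)
M(s) = 66/s (M(s) = ((-11*(-1 - 11))/s)/2 = ((-11*(-12))/s)/2 = (132/s)/2 = 66/s)
a = sqrt(49938) ≈ 223.47
M(196)/a = (66/196)/(sqrt(49938)) = (66*(1/196))*(sqrt(49938)/49938) = 33*(sqrt(49938)/49938)/98 = 11*sqrt(49938)/1631308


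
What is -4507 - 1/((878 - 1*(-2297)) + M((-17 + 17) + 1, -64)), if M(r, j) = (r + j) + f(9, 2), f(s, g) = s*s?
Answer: -14390852/3193 ≈ -4507.0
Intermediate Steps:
f(s, g) = s²
M(r, j) = 81 + j + r (M(r, j) = (r + j) + 9² = (j + r) + 81 = 81 + j + r)
-4507 - 1/((878 - 1*(-2297)) + M((-17 + 17) + 1, -64)) = -4507 - 1/((878 - 1*(-2297)) + (81 - 64 + ((-17 + 17) + 1))) = -4507 - 1/((878 + 2297) + (81 - 64 + (0 + 1))) = -4507 - 1/(3175 + (81 - 64 + 1)) = -4507 - 1/(3175 + 18) = -4507 - 1/3193 = -14390852/3193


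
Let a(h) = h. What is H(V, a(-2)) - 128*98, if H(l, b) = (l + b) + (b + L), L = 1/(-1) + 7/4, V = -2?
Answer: -50197/4 ≈ -12549.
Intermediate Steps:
L = 3/4 (L = 1*(-1) + 7*(1/4) = -1 + 7/4 = 3/4 ≈ 0.75000)
H(l, b) = 3/4 + l + 2*b (H(l, b) = (l + b) + (b + 3/4) = (b + l) + (3/4 + b) = 3/4 + l + 2*b)
H(V, a(-2)) - 128*98 = (3/4 - 2 + 2*(-2)) - 128*98 = (3/4 - 2 - 4) - 12544 = -21/4 - 12544 = -50197/4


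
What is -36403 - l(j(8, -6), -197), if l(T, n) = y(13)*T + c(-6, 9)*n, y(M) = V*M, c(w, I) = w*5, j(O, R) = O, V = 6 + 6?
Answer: -43561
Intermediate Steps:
V = 12
c(w, I) = 5*w
y(M) = 12*M
l(T, n) = -30*n + 156*T (l(T, n) = (12*13)*T + (5*(-6))*n = 156*T - 30*n = -30*n + 156*T)
-36403 - l(j(8, -6), -197) = -36403 - (-30*(-197) + 156*8) = -36403 - (5910 + 1248) = -36403 - 1*7158 = -36403 - 7158 = -43561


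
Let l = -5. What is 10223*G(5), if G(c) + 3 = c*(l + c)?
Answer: -30669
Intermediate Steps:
G(c) = -3 + c*(-5 + c)
10223*G(5) = 10223*(-3 + 5² - 5*5) = 10223*(-3 + 25 - 25) = 10223*(-3) = -30669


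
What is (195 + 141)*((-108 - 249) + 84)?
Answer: -91728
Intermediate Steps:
(195 + 141)*((-108 - 249) + 84) = 336*(-357 + 84) = 336*(-273) = -91728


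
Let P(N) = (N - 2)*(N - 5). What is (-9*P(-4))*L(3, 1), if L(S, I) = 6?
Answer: -2916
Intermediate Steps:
P(N) = (-5 + N)*(-2 + N) (P(N) = (-2 + N)*(-5 + N) = (-5 + N)*(-2 + N))
(-9*P(-4))*L(3, 1) = -9*(10 + (-4)**2 - 7*(-4))*6 = -9*(10 + 16 + 28)*6 = -9*54*6 = -486*6 = -2916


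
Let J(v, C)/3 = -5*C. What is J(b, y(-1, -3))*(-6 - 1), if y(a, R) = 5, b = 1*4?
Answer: 525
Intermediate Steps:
b = 4
J(v, C) = -15*C (J(v, C) = 3*(-5*C) = -15*C)
J(b, y(-1, -3))*(-6 - 1) = (-15*5)*(-6 - 1) = -75*(-7) = 525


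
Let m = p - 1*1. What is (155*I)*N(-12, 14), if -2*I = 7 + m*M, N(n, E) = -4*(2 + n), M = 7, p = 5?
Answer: -108500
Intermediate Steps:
N(n, E) = -8 - 4*n
m = 4 (m = 5 - 1*1 = 5 - 1 = 4)
I = -35/2 (I = -(7 + 4*7)/2 = -(7 + 28)/2 = -½*35 = -35/2 ≈ -17.500)
(155*I)*N(-12, 14) = (155*(-35/2))*(-8 - 4*(-12)) = -5425*(-8 + 48)/2 = -5425/2*40 = -108500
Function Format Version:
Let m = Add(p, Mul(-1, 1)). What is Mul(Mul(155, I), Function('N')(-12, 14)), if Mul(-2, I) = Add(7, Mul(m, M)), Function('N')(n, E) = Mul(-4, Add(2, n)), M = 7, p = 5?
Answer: -108500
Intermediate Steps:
Function('N')(n, E) = Add(-8, Mul(-4, n))
m = 4 (m = Add(5, Mul(-1, 1)) = Add(5, -1) = 4)
I = Rational(-35, 2) (I = Mul(Rational(-1, 2), Add(7, Mul(4, 7))) = Mul(Rational(-1, 2), Add(7, 28)) = Mul(Rational(-1, 2), 35) = Rational(-35, 2) ≈ -17.500)
Mul(Mul(155, I), Function('N')(-12, 14)) = Mul(Mul(155, Rational(-35, 2)), Add(-8, Mul(-4, -12))) = Mul(Rational(-5425, 2), Add(-8, 48)) = Mul(Rational(-5425, 2), 40) = -108500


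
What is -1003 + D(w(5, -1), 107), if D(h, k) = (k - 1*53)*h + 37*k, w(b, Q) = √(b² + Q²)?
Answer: 2956 + 54*√26 ≈ 3231.3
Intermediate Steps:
w(b, Q) = √(Q² + b²)
D(h, k) = 37*k + h*(-53 + k) (D(h, k) = (k - 53)*h + 37*k = (-53 + k)*h + 37*k = h*(-53 + k) + 37*k = 37*k + h*(-53 + k))
-1003 + D(w(5, -1), 107) = -1003 + (-53*√((-1)² + 5²) + 37*107 + √((-1)² + 5²)*107) = -1003 + (-53*√(1 + 25) + 3959 + √(1 + 25)*107) = -1003 + (-53*√26 + 3959 + √26*107) = -1003 + (-53*√26 + 3959 + 107*√26) = -1003 + (3959 + 54*√26) = 2956 + 54*√26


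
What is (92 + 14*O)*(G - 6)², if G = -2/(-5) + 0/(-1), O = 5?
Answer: 127008/25 ≈ 5080.3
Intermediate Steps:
G = ⅖ (G = -2*(-⅕) + 0*(-1) = ⅖ + 0 = ⅖ ≈ 0.40000)
(92 + 14*O)*(G - 6)² = (92 + 14*5)*(⅖ - 6)² = (92 + 70)*(-28/5)² = 162*(784/25) = 127008/25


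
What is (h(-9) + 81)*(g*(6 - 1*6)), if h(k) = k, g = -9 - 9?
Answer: 0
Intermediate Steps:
g = -18
(h(-9) + 81)*(g*(6 - 1*6)) = (-9 + 81)*(-18*(6 - 1*6)) = 72*(-18*(6 - 6)) = 72*(-18*0) = 72*0 = 0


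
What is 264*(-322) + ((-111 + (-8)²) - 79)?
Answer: -85134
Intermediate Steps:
264*(-322) + ((-111 + (-8)²) - 79) = -85008 + ((-111 + 64) - 79) = -85008 + (-47 - 79) = -85008 - 126 = -85134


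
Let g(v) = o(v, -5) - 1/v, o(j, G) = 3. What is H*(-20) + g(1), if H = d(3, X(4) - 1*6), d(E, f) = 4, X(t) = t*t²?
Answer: -78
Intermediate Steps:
X(t) = t³
g(v) = 3 - 1/v
H = 4
H*(-20) + g(1) = 4*(-20) + (3 - 1/1) = -80 + (3 - 1*1) = -80 + (3 - 1) = -80 + 2 = -78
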